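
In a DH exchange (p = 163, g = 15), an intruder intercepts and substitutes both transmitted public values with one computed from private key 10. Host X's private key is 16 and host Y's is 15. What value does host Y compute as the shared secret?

Host Y receives an intruder's public value M = 15^10 mod 163 instead of the honest one.
15^1 ≡ 15 (mod 163)
15^2 = (15^1)^2 ≡ 15^2 = 225 ≡ 62 (mod 163)
15^4 = (15^2)^2 ≡ 62^2 = 3844 ≡ 95 (mod 163)
15^8 = (15^4)^2 ≡ 95^2 = 9025 ≡ 60 (mod 163)
15^10 = 15^8 · 15^2 ≡ 60 · 62 ≡ 134 (mod 163).
So M = 134. Host Y computes K = M^15 mod 163.
134^1 ≡ 134 (mod 163)
134^2 = (134^1)^2 ≡ 134^2 = 17956 ≡ 26 (mod 163)
134^4 = (134^2)^2 ≡ 26^2 = 676 ≡ 24 (mod 163)
134^8 = (134^4)^2 ≡ 24^2 = 576 ≡ 87 (mod 163)
134^15 = 134^8 · 134^4 · 134^2 · 134^1 ≡ 87 · 24 · 26 · 134 ≡ 65 (mod 163).

65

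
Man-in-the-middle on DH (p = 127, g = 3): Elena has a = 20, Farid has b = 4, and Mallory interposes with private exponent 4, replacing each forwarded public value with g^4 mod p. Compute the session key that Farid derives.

Farid receives Mallory's public value M = 3^4 mod 127 instead of the honest one.
3^1 ≡ 3 (mod 127)
3^2 = (3^1)^2 ≡ 3^2 = 9 ≡ 9 (mod 127)
3^4 = (3^2)^2 ≡ 9^2 = 81 ≡ 81 (mod 127)
So M = 81. Farid computes K = M^4 mod 127.
81^1 ≡ 81 (mod 127)
81^2 = (81^1)^2 ≡ 81^2 = 6561 ≡ 84 (mod 127)
81^4 = (81^2)^2 ≡ 84^2 = 7056 ≡ 71 (mod 127)

71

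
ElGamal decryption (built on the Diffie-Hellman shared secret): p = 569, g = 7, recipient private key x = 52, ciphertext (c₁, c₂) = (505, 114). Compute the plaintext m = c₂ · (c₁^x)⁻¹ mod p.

469

Shared mask s = c₁^x mod p = 505^52 mod 569.
505^1 ≡ 505 (mod 569)
505^2 = (505^1)^2 ≡ 505^2 = 255025 ≡ 113 (mod 569)
505^4 = (505^2)^2 ≡ 113^2 = 12769 ≡ 251 (mod 569)
505^8 = (505^4)^2 ≡ 251^2 = 63001 ≡ 411 (mod 569)
505^16 = (505^8)^2 ≡ 411^2 = 168921 ≡ 497 (mod 569)
505^32 = (505^16)^2 ≡ 497^2 = 247009 ≡ 63 (mod 569)
505^52 = 505^32 · 505^16 · 505^4 ≡ 63 · 497 · 251 ≡ 33 (mod 569).
So s = 33; s⁻¹ ≡ 69 (mod 569).
m = c₂ · s⁻¹ mod 569 = 114 · 69 mod 569 = 469.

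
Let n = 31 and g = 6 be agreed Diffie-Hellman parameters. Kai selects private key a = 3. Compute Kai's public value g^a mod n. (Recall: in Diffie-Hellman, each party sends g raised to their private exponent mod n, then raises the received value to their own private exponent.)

30

Public value = 6^3 mod 31.
6^1 ≡ 6 (mod 31)
6^2 = (6^1)^2 ≡ 6^2 = 36 ≡ 5 (mod 31)
6^3 = 6^2 · 6^1 ≡ 5 · 6 ≡ 30 (mod 31).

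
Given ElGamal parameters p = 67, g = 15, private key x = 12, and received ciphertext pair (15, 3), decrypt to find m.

27

Shared mask s = c₁^x mod p = 15^12 mod 67.
15^1 ≡ 15 (mod 67)
15^2 = (15^1)^2 ≡ 15^2 = 225 ≡ 24 (mod 67)
15^4 = (15^2)^2 ≡ 24^2 = 576 ≡ 40 (mod 67)
15^8 = (15^4)^2 ≡ 40^2 = 1600 ≡ 59 (mod 67)
15^12 = 15^8 · 15^4 ≡ 59 · 40 ≡ 15 (mod 67).
So s = 15; s⁻¹ ≡ 9 (mod 67).
m = c₂ · s⁻¹ mod 67 = 3 · 9 mod 67 = 27.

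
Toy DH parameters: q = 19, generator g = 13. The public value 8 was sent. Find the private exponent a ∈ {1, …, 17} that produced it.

Try successive powers of 13 modulo 19:
13^1 ≡ 13
13^2 ≡ 17
13^3 ≡ 12
13^4 ≡ 4
13^5 ≡ 14
13^6 ≡ 11
13^7 ≡ 10
13^8 ≡ 16
13^9 ≡ 18
13^10 ≡ 6
13^11 ≡ 2
13^12 ≡ 7
13^13 ≡ 15
13^14 ≡ 5
13^15 ≡ 8
Found: a = 15.

15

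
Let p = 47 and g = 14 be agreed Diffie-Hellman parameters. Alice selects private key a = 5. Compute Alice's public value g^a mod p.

3

Public value = 14^5 mod 47.
14^1 ≡ 14 (mod 47)
14^2 = (14^1)^2 ≡ 14^2 = 196 ≡ 8 (mod 47)
14^4 = (14^2)^2 ≡ 8^2 = 64 ≡ 17 (mod 47)
14^5 = 14^4 · 14^1 ≡ 17 · 14 ≡ 3 (mod 47).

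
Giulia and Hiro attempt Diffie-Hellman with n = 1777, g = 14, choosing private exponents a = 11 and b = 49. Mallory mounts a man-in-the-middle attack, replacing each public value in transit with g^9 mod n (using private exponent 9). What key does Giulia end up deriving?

Giulia receives Mallory's public value M = 14^9 mod 1777 instead of the honest one.
14^1 ≡ 14 (mod 1777)
14^2 = (14^1)^2 ≡ 14^2 = 196 ≡ 196 (mod 1777)
14^4 = (14^2)^2 ≡ 196^2 = 38416 ≡ 1099 (mod 1777)
14^8 = (14^4)^2 ≡ 1099^2 = 1207801 ≡ 1218 (mod 1777)
14^9 = 14^8 · 14^1 ≡ 1218 · 14 ≡ 1059 (mod 1777).
So M = 1059. Giulia computes K = M^11 mod 1777.
1059^1 ≡ 1059 (mod 1777)
1059^2 = (1059^1)^2 ≡ 1059^2 = 1121481 ≡ 194 (mod 1777)
1059^4 = (1059^2)^2 ≡ 194^2 = 37636 ≡ 319 (mod 1777)
1059^8 = (1059^4)^2 ≡ 319^2 = 101761 ≡ 472 (mod 1777)
1059^11 = 1059^8 · 1059^2 · 1059^1 ≡ 472 · 194 · 1059 ≡ 1399 (mod 1777).

1399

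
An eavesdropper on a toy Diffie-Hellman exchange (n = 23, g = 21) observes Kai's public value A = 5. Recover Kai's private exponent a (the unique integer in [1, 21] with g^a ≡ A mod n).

17

Try successive powers of 21 modulo 23:
21^1 ≡ 21
21^2 ≡ 4
21^3 ≡ 15
21^4 ≡ 16
21^5 ≡ 14
21^6 ≡ 18
21^7 ≡ 10
21^8 ≡ 3
21^9 ≡ 17
21^10 ≡ 12
21^11 ≡ 22
21^12 ≡ 2
21^13 ≡ 19
21^14 ≡ 8
21^15 ≡ 7
21^16 ≡ 9
21^17 ≡ 5
Found: a = 17.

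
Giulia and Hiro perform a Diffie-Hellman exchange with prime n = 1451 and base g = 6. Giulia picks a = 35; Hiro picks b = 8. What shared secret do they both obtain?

1164

Hiro sends B = g^b mod n = 6^8 mod 1451.
6^1 ≡ 6 (mod 1451)
6^2 = (6^1)^2 ≡ 6^2 = 36 ≡ 36 (mod 1451)
6^4 = (6^2)^2 ≡ 36^2 = 1296 ≡ 1296 (mod 1451)
6^8 = (6^4)^2 ≡ 1296^2 = 1679616 ≡ 809 (mod 1451)
So B = 809. Giulia then computes K = B^a mod n = 809^35 mod 1451.
809^1 ≡ 809 (mod 1451)
809^2 = (809^1)^2 ≡ 809^2 = 654481 ≡ 80 (mod 1451)
809^4 = (809^2)^2 ≡ 80^2 = 6400 ≡ 596 (mod 1451)
809^8 = (809^4)^2 ≡ 596^2 = 355216 ≡ 1172 (mod 1451)
809^16 = (809^8)^2 ≡ 1172^2 = 1373584 ≡ 938 (mod 1451)
809^32 = (809^16)^2 ≡ 938^2 = 879844 ≡ 538 (mod 1451)
809^35 = 809^32 · 809^2 · 809^1 ≡ 538 · 80 · 809 ≡ 1164 (mod 1451).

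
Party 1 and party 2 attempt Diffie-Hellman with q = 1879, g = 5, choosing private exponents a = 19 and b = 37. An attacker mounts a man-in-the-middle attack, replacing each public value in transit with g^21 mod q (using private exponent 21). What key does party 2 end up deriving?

1404

Party 2 receives an attacker's public value M = 5^21 mod 1879 instead of the honest one.
5^1 ≡ 5 (mod 1879)
5^2 = (5^1)^2 ≡ 5^2 = 25 ≡ 25 (mod 1879)
5^4 = (5^2)^2 ≡ 25^2 = 625 ≡ 625 (mod 1879)
5^8 = (5^4)^2 ≡ 625^2 = 390625 ≡ 1672 (mod 1879)
5^16 = (5^8)^2 ≡ 1672^2 = 2795584 ≡ 1511 (mod 1879)
5^21 = 5^16 · 5^4 · 5^1 ≡ 1511 · 625 · 5 ≡ 1827 (mod 1879).
So M = 1827. Party 2 computes K = M^37 mod 1879.
1827^1 ≡ 1827 (mod 1879)
1827^2 = (1827^1)^2 ≡ 1827^2 = 3337929 ≡ 825 (mod 1879)
1827^4 = (1827^2)^2 ≡ 825^2 = 680625 ≡ 427 (mod 1879)
1827^8 = (1827^4)^2 ≡ 427^2 = 182329 ≡ 66 (mod 1879)
1827^16 = (1827^8)^2 ≡ 66^2 = 4356 ≡ 598 (mod 1879)
1827^32 = (1827^16)^2 ≡ 598^2 = 357604 ≡ 594 (mod 1879)
1827^37 = 1827^32 · 1827^4 · 1827^1 ≡ 594 · 427 · 1827 ≡ 1404 (mod 1879).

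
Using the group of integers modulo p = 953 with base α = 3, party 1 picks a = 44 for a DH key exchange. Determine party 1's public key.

Public value = 3^44 mod 953.
3^1 ≡ 3 (mod 953)
3^2 = (3^1)^2 ≡ 3^2 = 9 ≡ 9 (mod 953)
3^4 = (3^2)^2 ≡ 9^2 = 81 ≡ 81 (mod 953)
3^8 = (3^4)^2 ≡ 81^2 = 6561 ≡ 843 (mod 953)
3^16 = (3^8)^2 ≡ 843^2 = 710649 ≡ 664 (mod 953)
3^32 = (3^16)^2 ≡ 664^2 = 440896 ≡ 610 (mod 953)
3^44 = 3^32 · 3^8 · 3^4 ≡ 610 · 843 · 81 ≡ 812 (mod 953).

812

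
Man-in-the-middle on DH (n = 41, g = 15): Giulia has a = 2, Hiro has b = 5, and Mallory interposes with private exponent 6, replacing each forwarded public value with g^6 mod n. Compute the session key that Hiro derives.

Hiro receives Mallory's public value M = 15^6 mod 41 instead of the honest one.
15^1 ≡ 15 (mod 41)
15^2 = (15^1)^2 ≡ 15^2 = 225 ≡ 20 (mod 41)
15^4 = (15^2)^2 ≡ 20^2 = 400 ≡ 31 (mod 41)
15^6 = 15^4 · 15^2 ≡ 31 · 20 ≡ 5 (mod 41).
So M = 5. Hiro computes K = M^5 mod 41.
5^1 ≡ 5 (mod 41)
5^2 = (5^1)^2 ≡ 5^2 = 25 ≡ 25 (mod 41)
5^4 = (5^2)^2 ≡ 25^2 = 625 ≡ 10 (mod 41)
5^5 = 5^4 · 5^1 ≡ 10 · 5 ≡ 9 (mod 41).

9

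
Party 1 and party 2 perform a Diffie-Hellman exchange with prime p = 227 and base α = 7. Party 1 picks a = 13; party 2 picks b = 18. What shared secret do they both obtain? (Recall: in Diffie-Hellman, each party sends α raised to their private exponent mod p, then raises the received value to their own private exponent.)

Party 2 sends B = α^b mod p = 7^18 mod 227.
7^1 ≡ 7 (mod 227)
7^2 = (7^1)^2 ≡ 7^2 = 49 ≡ 49 (mod 227)
7^4 = (7^2)^2 ≡ 49^2 = 2401 ≡ 131 (mod 227)
7^8 = (7^4)^2 ≡ 131^2 = 17161 ≡ 136 (mod 227)
7^16 = (7^8)^2 ≡ 136^2 = 18496 ≡ 109 (mod 227)
7^18 = 7^16 · 7^2 ≡ 109 · 49 ≡ 120 (mod 227).
So B = 120. Party 1 then computes K = B^a mod p = 120^13 mod 227.
120^1 ≡ 120 (mod 227)
120^2 = (120^1)^2 ≡ 120^2 = 14400 ≡ 99 (mod 227)
120^4 = (120^2)^2 ≡ 99^2 = 9801 ≡ 40 (mod 227)
120^8 = (120^4)^2 ≡ 40^2 = 1600 ≡ 11 (mod 227)
120^13 = 120^8 · 120^4 · 120^1 ≡ 11 · 40 · 120 ≡ 136 (mod 227).

136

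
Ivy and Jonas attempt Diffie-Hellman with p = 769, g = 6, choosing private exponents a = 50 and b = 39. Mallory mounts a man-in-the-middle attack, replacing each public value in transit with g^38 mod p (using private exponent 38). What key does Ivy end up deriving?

387

Ivy receives Mallory's public value M = 6^38 mod 769 instead of the honest one.
6^1 ≡ 6 (mod 769)
6^2 = (6^1)^2 ≡ 6^2 = 36 ≡ 36 (mod 769)
6^4 = (6^2)^2 ≡ 36^2 = 1296 ≡ 527 (mod 769)
6^8 = (6^4)^2 ≡ 527^2 = 277729 ≡ 120 (mod 769)
6^16 = (6^8)^2 ≡ 120^2 = 14400 ≡ 558 (mod 769)
6^32 = (6^16)^2 ≡ 558^2 = 311364 ≡ 688 (mod 769)
6^38 = 6^32 · 6^4 · 6^2 ≡ 688 · 527 · 36 ≡ 499 (mod 769).
So M = 499. Ivy computes K = M^50 mod 769.
499^1 ≡ 499 (mod 769)
499^2 = (499^1)^2 ≡ 499^2 = 249001 ≡ 614 (mod 769)
499^4 = (499^2)^2 ≡ 614^2 = 376996 ≡ 186 (mod 769)
499^8 = (499^4)^2 ≡ 186^2 = 34596 ≡ 760 (mod 769)
499^16 = (499^8)^2 ≡ 760^2 = 577600 ≡ 81 (mod 769)
499^32 = (499^16)^2 ≡ 81^2 = 6561 ≡ 409 (mod 769)
499^50 = 499^32 · 499^16 · 499^2 ≡ 409 · 81 · 614 ≡ 387 (mod 769).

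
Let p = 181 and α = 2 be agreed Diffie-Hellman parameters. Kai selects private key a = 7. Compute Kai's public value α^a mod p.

Public value = 2^7 mod 181.
2^1 ≡ 2 (mod 181)
2^2 = (2^1)^2 ≡ 2^2 = 4 ≡ 4 (mod 181)
2^4 = (2^2)^2 ≡ 4^2 = 16 ≡ 16 (mod 181)
2^7 = 2^4 · 2^2 · 2^1 ≡ 16 · 4 · 2 ≡ 128 (mod 181).

128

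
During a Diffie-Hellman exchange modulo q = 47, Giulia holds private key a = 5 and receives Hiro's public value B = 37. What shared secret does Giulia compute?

16

Shared key K = 37^5 mod 47.
37^1 ≡ 37 (mod 47)
37^2 = (37^1)^2 ≡ 37^2 = 1369 ≡ 6 (mod 47)
37^4 = (37^2)^2 ≡ 6^2 = 36 ≡ 36 (mod 47)
37^5 = 37^4 · 37^1 ≡ 36 · 37 ≡ 16 (mod 47).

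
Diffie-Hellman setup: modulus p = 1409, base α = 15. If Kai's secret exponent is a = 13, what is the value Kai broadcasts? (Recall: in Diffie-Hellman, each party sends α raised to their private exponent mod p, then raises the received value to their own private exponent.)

485

Public value = 15^13 mod 1409.
15^1 ≡ 15 (mod 1409)
15^2 = (15^1)^2 ≡ 15^2 = 225 ≡ 225 (mod 1409)
15^4 = (15^2)^2 ≡ 225^2 = 50625 ≡ 1310 (mod 1409)
15^8 = (15^4)^2 ≡ 1310^2 = 1716100 ≡ 1347 (mod 1409)
15^13 = 15^8 · 15^4 · 15^1 ≡ 1347 · 1310 · 15 ≡ 485 (mod 1409).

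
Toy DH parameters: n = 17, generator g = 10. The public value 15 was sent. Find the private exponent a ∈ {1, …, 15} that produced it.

Try successive powers of 10 modulo 17:
10^1 ≡ 10
10^2 ≡ 15
Found: a = 2.

2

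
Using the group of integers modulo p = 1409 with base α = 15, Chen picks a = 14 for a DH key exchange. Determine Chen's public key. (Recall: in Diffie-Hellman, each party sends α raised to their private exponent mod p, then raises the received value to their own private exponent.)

Public value = 15^14 (mod 1409).
15^1 ≡ 15 (mod 1409)
15^2 = (15^1)^2 ≡ 15^2 = 225 ≡ 225 (mod 1409)
15^4 = (15^2)^2 ≡ 225^2 = 50625 ≡ 1310 (mod 1409)
15^8 = (15^4)^2 ≡ 1310^2 = 1716100 ≡ 1347 (mod 1409)
15^14 = 15^8 · 15^4 · 15^2 ≡ 1347 · 1310 · 225 ≡ 230 (mod 1409).

230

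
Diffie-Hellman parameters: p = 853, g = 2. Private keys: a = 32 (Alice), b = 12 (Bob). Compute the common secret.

590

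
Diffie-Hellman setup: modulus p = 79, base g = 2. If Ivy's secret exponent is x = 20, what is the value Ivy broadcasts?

9

Public value = 2^20 (mod 79).
2^1 ≡ 2 (mod 79)
2^2 = (2^1)^2 ≡ 2^2 = 4 ≡ 4 (mod 79)
2^4 = (2^2)^2 ≡ 4^2 = 16 ≡ 16 (mod 79)
2^8 = (2^4)^2 ≡ 16^2 = 256 ≡ 19 (mod 79)
2^16 = (2^8)^2 ≡ 19^2 = 361 ≡ 45 (mod 79)
2^20 = 2^16 · 2^4 ≡ 45 · 16 ≡ 9 (mod 79).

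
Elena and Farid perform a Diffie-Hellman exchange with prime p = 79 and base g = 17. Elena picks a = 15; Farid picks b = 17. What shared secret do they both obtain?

Farid sends B = g^b mod p = 17^17 mod 79.
17^1 ≡ 17 (mod 79)
17^2 = (17^1)^2 ≡ 17^2 = 289 ≡ 52 (mod 79)
17^4 = (17^2)^2 ≡ 52^2 = 2704 ≡ 18 (mod 79)
17^8 = (17^4)^2 ≡ 18^2 = 324 ≡ 8 (mod 79)
17^16 = (17^8)^2 ≡ 8^2 = 64 ≡ 64 (mod 79)
17^17 = 17^16 · 17^1 ≡ 64 · 17 ≡ 61 (mod 79).
So B = 61. Elena then computes K = B^a mod p = 61^15 mod 79.
61^1 ≡ 61 (mod 79)
61^2 = (61^1)^2 ≡ 61^2 = 3721 ≡ 8 (mod 79)
61^4 = (61^2)^2 ≡ 8^2 = 64 ≡ 64 (mod 79)
61^8 = (61^4)^2 ≡ 64^2 = 4096 ≡ 67 (mod 79)
61^15 = 61^8 · 61^4 · 61^2 · 61^1 ≡ 67 · 64 · 8 · 61 ≡ 71 (mod 79).

71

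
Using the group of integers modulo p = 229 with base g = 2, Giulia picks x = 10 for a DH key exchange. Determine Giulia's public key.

108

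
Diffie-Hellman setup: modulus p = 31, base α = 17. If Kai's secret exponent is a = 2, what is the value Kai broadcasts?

10

Public value = 17^2 mod 31.
17^1 ≡ 17 (mod 31)
17^2 = (17^1)^2 ≡ 17^2 = 289 ≡ 10 (mod 31)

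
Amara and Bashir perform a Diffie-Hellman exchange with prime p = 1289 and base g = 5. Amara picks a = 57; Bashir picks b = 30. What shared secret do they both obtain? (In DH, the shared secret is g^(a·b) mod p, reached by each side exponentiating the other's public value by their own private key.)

Amara sends A = g^a mod p = 5^57 mod 1289.
5^1 ≡ 5 (mod 1289)
5^2 = (5^1)^2 ≡ 5^2 = 25 ≡ 25 (mod 1289)
5^4 = (5^2)^2 ≡ 25^2 = 625 ≡ 625 (mod 1289)
5^8 = (5^4)^2 ≡ 625^2 = 390625 ≡ 58 (mod 1289)
5^16 = (5^8)^2 ≡ 58^2 = 3364 ≡ 786 (mod 1289)
5^32 = (5^16)^2 ≡ 786^2 = 617796 ≡ 365 (mod 1289)
5^57 = 5^32 · 5^16 · 5^8 · 5^1 ≡ 365 · 786 · 58 · 5 ≡ 884 (mod 1289).
So A = 884. Bashir then computes K = A^b mod p = 884^30 mod 1289.
884^1 ≡ 884 (mod 1289)
884^2 = (884^1)^2 ≡ 884^2 = 781456 ≡ 322 (mod 1289)
884^4 = (884^2)^2 ≡ 322^2 = 103684 ≡ 564 (mod 1289)
884^8 = (884^4)^2 ≡ 564^2 = 318096 ≡ 1002 (mod 1289)
884^16 = (884^8)^2 ≡ 1002^2 = 1004004 ≡ 1162 (mod 1289)
884^30 = 884^16 · 884^8 · 884^4 · 884^2 ≡ 1162 · 1002 · 564 · 322 ≡ 1223 (mod 1289).

1223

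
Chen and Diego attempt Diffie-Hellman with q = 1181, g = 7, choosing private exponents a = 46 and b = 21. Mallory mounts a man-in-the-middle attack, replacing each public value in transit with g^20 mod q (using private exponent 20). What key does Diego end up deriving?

265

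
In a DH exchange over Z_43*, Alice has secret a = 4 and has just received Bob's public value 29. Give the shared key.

17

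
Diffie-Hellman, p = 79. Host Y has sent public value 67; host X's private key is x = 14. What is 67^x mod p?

67

Shared key K = 67^14 mod 79.
67^1 ≡ 67 (mod 79)
67^2 = (67^1)^2 ≡ 67^2 = 4489 ≡ 65 (mod 79)
67^4 = (67^2)^2 ≡ 65^2 = 4225 ≡ 38 (mod 79)
67^8 = (67^4)^2 ≡ 38^2 = 1444 ≡ 22 (mod 79)
67^14 = 67^8 · 67^4 · 67^2 ≡ 22 · 38 · 65 ≡ 67 (mod 79).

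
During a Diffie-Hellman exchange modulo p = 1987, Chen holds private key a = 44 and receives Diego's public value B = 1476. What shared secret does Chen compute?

Shared key K = 1476^44 mod 1987.
1476^1 ≡ 1476 (mod 1987)
1476^2 = (1476^1)^2 ≡ 1476^2 = 2178576 ≡ 824 (mod 1987)
1476^4 = (1476^2)^2 ≡ 824^2 = 678976 ≡ 1409 (mod 1987)
1476^8 = (1476^4)^2 ≡ 1409^2 = 1985281 ≡ 268 (mod 1987)
1476^16 = (1476^8)^2 ≡ 268^2 = 71824 ≡ 292 (mod 1987)
1476^32 = (1476^16)^2 ≡ 292^2 = 85264 ≡ 1810 (mod 1987)
1476^44 = 1476^32 · 1476^8 · 1476^4 ≡ 1810 · 268 · 1409 ≡ 1382 (mod 1987).

1382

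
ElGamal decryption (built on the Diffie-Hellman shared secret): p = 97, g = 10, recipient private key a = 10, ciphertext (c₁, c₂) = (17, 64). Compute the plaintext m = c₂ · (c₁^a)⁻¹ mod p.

Shared mask s = c₁^a mod p = 17^10 mod 97.
17^1 ≡ 17 (mod 97)
17^2 = (17^1)^2 ≡ 17^2 = 289 ≡ 95 (mod 97)
17^4 = (17^2)^2 ≡ 95^2 = 9025 ≡ 4 (mod 97)
17^8 = (17^4)^2 ≡ 4^2 = 16 ≡ 16 (mod 97)
17^10 = 17^8 · 17^2 ≡ 16 · 95 ≡ 65 (mod 97).
So s = 65; s⁻¹ ≡ 3 (mod 97).
m = c₂ · s⁻¹ mod 97 = 64 · 3 mod 97 = 95.

95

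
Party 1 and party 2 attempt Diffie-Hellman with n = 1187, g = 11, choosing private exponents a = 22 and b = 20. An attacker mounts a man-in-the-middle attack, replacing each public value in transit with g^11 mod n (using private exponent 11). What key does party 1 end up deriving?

690

Party 1 receives an attacker's public value M = 11^11 mod 1187 instead of the honest one.
11^1 ≡ 11 (mod 1187)
11^2 = (11^1)^2 ≡ 11^2 = 121 ≡ 121 (mod 1187)
11^4 = (11^2)^2 ≡ 121^2 = 14641 ≡ 397 (mod 1187)
11^8 = (11^4)^2 ≡ 397^2 = 157609 ≡ 925 (mod 1187)
11^11 = 11^8 · 11^2 · 11^1 ≡ 925 · 121 · 11 ≡ 256 (mod 1187).
So M = 256. Party 1 computes K = M^22 mod 1187.
256^1 ≡ 256 (mod 1187)
256^2 = (256^1)^2 ≡ 256^2 = 65536 ≡ 251 (mod 1187)
256^4 = (256^2)^2 ≡ 251^2 = 63001 ≡ 90 (mod 1187)
256^8 = (256^4)^2 ≡ 90^2 = 8100 ≡ 978 (mod 1187)
256^16 = (256^8)^2 ≡ 978^2 = 956484 ≡ 949 (mod 1187)
256^22 = 256^16 · 256^4 · 256^2 ≡ 949 · 90 · 251 ≡ 690 (mod 1187).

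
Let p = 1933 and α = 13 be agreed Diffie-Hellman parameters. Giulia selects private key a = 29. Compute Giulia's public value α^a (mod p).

1543

Public value = 13^29 (mod 1933).
13^1 ≡ 13 (mod 1933)
13^2 = (13^1)^2 ≡ 13^2 = 169 ≡ 169 (mod 1933)
13^4 = (13^2)^2 ≡ 169^2 = 28561 ≡ 1499 (mod 1933)
13^8 = (13^4)^2 ≡ 1499^2 = 2247001 ≡ 855 (mod 1933)
13^16 = (13^8)^2 ≡ 855^2 = 731025 ≡ 351 (mod 1933)
13^29 = 13^16 · 13^8 · 13^4 · 13^1 ≡ 351 · 855 · 1499 · 13 ≡ 1543 (mod 1933).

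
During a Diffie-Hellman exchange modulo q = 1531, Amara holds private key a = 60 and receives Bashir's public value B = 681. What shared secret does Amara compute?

907

Shared key K = 681^60 mod 1531.
681^1 ≡ 681 (mod 1531)
681^2 = (681^1)^2 ≡ 681^2 = 463761 ≡ 1399 (mod 1531)
681^4 = (681^2)^2 ≡ 1399^2 = 1957201 ≡ 583 (mod 1531)
681^8 = (681^4)^2 ≡ 583^2 = 339889 ≡ 7 (mod 1531)
681^16 = (681^8)^2 ≡ 7^2 = 49 ≡ 49 (mod 1531)
681^32 = (681^16)^2 ≡ 49^2 = 2401 ≡ 870 (mod 1531)
681^60 = 681^32 · 681^16 · 681^8 · 681^4 ≡ 870 · 49 · 7 · 583 ≡ 907 (mod 1531).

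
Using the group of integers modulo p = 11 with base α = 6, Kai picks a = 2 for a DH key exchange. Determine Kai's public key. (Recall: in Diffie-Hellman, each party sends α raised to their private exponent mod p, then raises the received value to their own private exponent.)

Public value = 6^{2} \pmod{11}.
6^1 ≡ 6 (mod 11)
6^2 = (6^1)^2 ≡ 6^2 = 36 ≡ 3 (mod 11)

3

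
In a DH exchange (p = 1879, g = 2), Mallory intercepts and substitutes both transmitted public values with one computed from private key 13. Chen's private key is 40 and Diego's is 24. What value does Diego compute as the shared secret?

Diego receives Mallory's public value M = 2^13 mod 1879 instead of the honest one.
2^1 ≡ 2 (mod 1879)
2^2 = (2^1)^2 ≡ 2^2 = 4 ≡ 4 (mod 1879)
2^4 = (2^2)^2 ≡ 4^2 = 16 ≡ 16 (mod 1879)
2^8 = (2^4)^2 ≡ 16^2 = 256 ≡ 256 (mod 1879)
2^13 = 2^8 · 2^4 · 2^1 ≡ 256 · 16 · 2 ≡ 676 (mod 1879).
So M = 676. Diego computes K = M^24 mod 1879.
676^1 ≡ 676 (mod 1879)
676^2 = (676^1)^2 ≡ 676^2 = 456976 ≡ 379 (mod 1879)
676^4 = (676^2)^2 ≡ 379^2 = 143641 ≡ 837 (mod 1879)
676^8 = (676^4)^2 ≡ 837^2 = 700569 ≡ 1581 (mod 1879)
676^16 = (676^8)^2 ≡ 1581^2 = 2499561 ≡ 491 (mod 1879)
676^24 = 676^16 · 676^8 ≡ 491 · 1581 ≡ 244 (mod 1879).

244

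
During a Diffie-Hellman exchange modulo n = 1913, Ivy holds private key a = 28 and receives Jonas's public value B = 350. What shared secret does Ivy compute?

Shared key K = 350^28 mod 1913.
350^1 ≡ 350 (mod 1913)
350^2 = (350^1)^2 ≡ 350^2 = 122500 ≡ 68 (mod 1913)
350^4 = (350^2)^2 ≡ 68^2 = 4624 ≡ 798 (mod 1913)
350^8 = (350^4)^2 ≡ 798^2 = 636804 ≡ 1688 (mod 1913)
350^16 = (350^8)^2 ≡ 1688^2 = 2849344 ≡ 887 (mod 1913)
350^28 = 350^16 · 350^8 · 350^4 ≡ 887 · 1688 · 798 ≡ 226 (mod 1913).

226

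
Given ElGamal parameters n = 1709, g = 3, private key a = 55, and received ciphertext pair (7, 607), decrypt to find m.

Shared mask s = c₁^a mod n = 7^55 mod 1709.
7^1 ≡ 7 (mod 1709)
7^2 = (7^1)^2 ≡ 7^2 = 49 ≡ 49 (mod 1709)
7^4 = (7^2)^2 ≡ 49^2 = 2401 ≡ 692 (mod 1709)
7^8 = (7^4)^2 ≡ 692^2 = 478864 ≡ 344 (mod 1709)
7^16 = (7^8)^2 ≡ 344^2 = 118336 ≡ 415 (mod 1709)
7^32 = (7^16)^2 ≡ 415^2 = 172225 ≡ 1325 (mod 1709)
7^55 = 7^32 · 7^16 · 7^4 · 7^2 · 7^1 ≡ 1325 · 415 · 692 · 49 · 7 ≡ 453 (mod 1709).
So s = 453; s⁻¹ ≡ 83 (mod 1709).
m = c₂ · s⁻¹ mod 1709 = 607 · 83 mod 1709 = 820.

820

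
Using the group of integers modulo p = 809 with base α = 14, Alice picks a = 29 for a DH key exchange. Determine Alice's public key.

660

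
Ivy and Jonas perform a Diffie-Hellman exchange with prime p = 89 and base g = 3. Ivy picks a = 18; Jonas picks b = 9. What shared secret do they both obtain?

49

Jonas sends B = g^b mod p = 3^9 mod 89.
3^1 ≡ 3 (mod 89)
3^2 = (3^1)^2 ≡ 3^2 = 9 ≡ 9 (mod 89)
3^4 = (3^2)^2 ≡ 9^2 = 81 ≡ 81 (mod 89)
3^8 = (3^4)^2 ≡ 81^2 = 6561 ≡ 64 (mod 89)
3^9 = 3^8 · 3^1 ≡ 64 · 3 ≡ 14 (mod 89).
So B = 14. Ivy then computes K = B^a mod p = 14^18 mod 89.
14^1 ≡ 14 (mod 89)
14^2 = (14^1)^2 ≡ 14^2 = 196 ≡ 18 (mod 89)
14^4 = (14^2)^2 ≡ 18^2 = 324 ≡ 57 (mod 89)
14^8 = (14^4)^2 ≡ 57^2 = 3249 ≡ 45 (mod 89)
14^16 = (14^8)^2 ≡ 45^2 = 2025 ≡ 67 (mod 89)
14^18 = 14^16 · 14^2 ≡ 67 · 18 ≡ 49 (mod 89).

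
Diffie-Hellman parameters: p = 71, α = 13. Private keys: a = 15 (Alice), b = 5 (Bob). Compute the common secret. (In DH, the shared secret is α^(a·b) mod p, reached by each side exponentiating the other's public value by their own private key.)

Bob sends B = α^b mod p = 13^5 mod 71.
13^1 ≡ 13 (mod 71)
13^2 = (13^1)^2 ≡ 13^2 = 169 ≡ 27 (mod 71)
13^4 = (13^2)^2 ≡ 27^2 = 729 ≡ 19 (mod 71)
13^5 = 13^4 · 13^1 ≡ 19 · 13 ≡ 34 (mod 71).
So B = 34. Alice then computes K = B^a mod p = 34^15 mod 71.
34^1 ≡ 34 (mod 71)
34^2 = (34^1)^2 ≡ 34^2 = 1156 ≡ 20 (mod 71)
34^4 = (34^2)^2 ≡ 20^2 = 400 ≡ 45 (mod 71)
34^8 = (34^4)^2 ≡ 45^2 = 2025 ≡ 37 (mod 71)
34^15 = 34^8 · 34^4 · 34^2 · 34^1 ≡ 37 · 45 · 20 · 34 ≡ 34 (mod 71).

34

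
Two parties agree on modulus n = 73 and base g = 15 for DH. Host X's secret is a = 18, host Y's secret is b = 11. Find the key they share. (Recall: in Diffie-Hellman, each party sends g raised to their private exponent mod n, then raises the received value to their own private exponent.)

27

Host X sends A = g^a mod n = 15^18 mod 73.
15^1 ≡ 15 (mod 73)
15^2 = (15^1)^2 ≡ 15^2 = 225 ≡ 6 (mod 73)
15^4 = (15^2)^2 ≡ 6^2 = 36 ≡ 36 (mod 73)
15^8 = (15^4)^2 ≡ 36^2 = 1296 ≡ 55 (mod 73)
15^16 = (15^8)^2 ≡ 55^2 = 3025 ≡ 32 (mod 73)
15^18 = 15^16 · 15^2 ≡ 32 · 6 ≡ 46 (mod 73).
So A = 46. Host Y then computes K = A^b mod n = 46^11 mod 73.
46^1 ≡ 46 (mod 73)
46^2 = (46^1)^2 ≡ 46^2 = 2116 ≡ 72 (mod 73)
46^4 = (46^2)^2 ≡ 72^2 = 5184 ≡ 1 (mod 73)
46^8 = (46^4)^2 ≡ 1^2 = 1 ≡ 1 (mod 73)
46^11 = 46^8 · 46^2 · 46^1 ≡ 1 · 72 · 46 ≡ 27 (mod 73).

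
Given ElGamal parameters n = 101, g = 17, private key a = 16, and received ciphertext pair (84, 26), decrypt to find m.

46

Shared mask s = c₁^a mod n = 84^16 mod 101.
84^1 ≡ 84 (mod 101)
84^2 = (84^1)^2 ≡ 84^2 = 7056 ≡ 87 (mod 101)
84^4 = (84^2)^2 ≡ 87^2 = 7569 ≡ 95 (mod 101)
84^8 = (84^4)^2 ≡ 95^2 = 9025 ≡ 36 (mod 101)
84^16 = (84^8)^2 ≡ 36^2 = 1296 ≡ 84 (mod 101)
So s = 84; s⁻¹ ≡ 95 (mod 101).
m = c₂ · s⁻¹ mod 101 = 26 · 95 mod 101 = 46.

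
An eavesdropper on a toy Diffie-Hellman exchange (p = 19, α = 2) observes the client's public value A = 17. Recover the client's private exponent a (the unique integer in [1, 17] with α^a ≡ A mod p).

10

Try successive powers of 2 modulo 19:
2^1 ≡ 2
2^2 ≡ 4
2^3 ≡ 8
2^4 ≡ 16
2^5 ≡ 13
2^6 ≡ 7
2^7 ≡ 14
2^8 ≡ 9
2^9 ≡ 18
2^10 ≡ 17
Found: a = 10.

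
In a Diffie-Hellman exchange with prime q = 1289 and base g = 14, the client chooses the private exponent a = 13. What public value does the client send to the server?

1191

Public value = 14^13 (mod 1289).
14^1 ≡ 14 (mod 1289)
14^2 = (14^1)^2 ≡ 14^2 = 196 ≡ 196 (mod 1289)
14^4 = (14^2)^2 ≡ 196^2 = 38416 ≡ 1035 (mod 1289)
14^8 = (14^4)^2 ≡ 1035^2 = 1071225 ≡ 66 (mod 1289)
14^13 = 14^8 · 14^4 · 14^1 ≡ 66 · 1035 · 14 ≡ 1191 (mod 1289).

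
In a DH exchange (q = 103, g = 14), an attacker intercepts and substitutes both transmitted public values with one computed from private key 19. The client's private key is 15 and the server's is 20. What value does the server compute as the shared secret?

The server receives an attacker's public value M = 14^19 mod 103 instead of the honest one.
14^1 ≡ 14 (mod 103)
14^2 = (14^1)^2 ≡ 14^2 = 196 ≡ 93 (mod 103)
14^4 = (14^2)^2 ≡ 93^2 = 8649 ≡ 100 (mod 103)
14^8 = (14^4)^2 ≡ 100^2 = 10000 ≡ 9 (mod 103)
14^16 = (14^8)^2 ≡ 9^2 = 81 ≡ 81 (mod 103)
14^19 = 14^16 · 14^2 · 14^1 ≡ 81 · 93 · 14 ≡ 93 (mod 103).
So M = 93. The server computes K = M^20 mod 103.
93^1 ≡ 93 (mod 103)
93^2 = (93^1)^2 ≡ 93^2 = 8649 ≡ 100 (mod 103)
93^4 = (93^2)^2 ≡ 100^2 = 10000 ≡ 9 (mod 103)
93^8 = (93^4)^2 ≡ 9^2 = 81 ≡ 81 (mod 103)
93^16 = (93^8)^2 ≡ 81^2 = 6561 ≡ 72 (mod 103)
93^20 = 93^16 · 93^4 ≡ 72 · 9 ≡ 30 (mod 103).

30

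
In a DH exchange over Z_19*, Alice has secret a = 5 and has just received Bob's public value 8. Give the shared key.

Shared key K = 8^5 mod 19.
8^1 ≡ 8 (mod 19)
8^2 = (8^1)^2 ≡ 8^2 = 64 ≡ 7 (mod 19)
8^4 = (8^2)^2 ≡ 7^2 = 49 ≡ 11 (mod 19)
8^5 = 8^4 · 8^1 ≡ 11 · 8 ≡ 12 (mod 19).

12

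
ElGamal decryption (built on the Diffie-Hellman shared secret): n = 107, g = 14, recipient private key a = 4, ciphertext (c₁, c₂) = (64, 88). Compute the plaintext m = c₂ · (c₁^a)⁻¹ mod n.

2

Shared mask s = c₁^a mod n = 64^4 mod 107.
64^1 ≡ 64 (mod 107)
64^2 = (64^1)^2 ≡ 64^2 = 4096 ≡ 30 (mod 107)
64^4 = (64^2)^2 ≡ 30^2 = 900 ≡ 44 (mod 107)
So s = 44; s⁻¹ ≡ 90 (mod 107).
m = c₂ · s⁻¹ mod 107 = 88 · 90 mod 107 = 2.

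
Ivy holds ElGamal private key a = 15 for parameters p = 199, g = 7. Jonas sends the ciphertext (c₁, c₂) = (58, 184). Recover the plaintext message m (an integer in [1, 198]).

13

Shared mask s = c₁^a mod p = 58^15 mod 199.
58^1 ≡ 58 (mod 199)
58^2 = (58^1)^2 ≡ 58^2 = 3364 ≡ 180 (mod 199)
58^4 = (58^2)^2 ≡ 180^2 = 32400 ≡ 162 (mod 199)
58^8 = (58^4)^2 ≡ 162^2 = 26244 ≡ 175 (mod 199)
58^15 = 58^8 · 58^4 · 58^2 · 58^1 ≡ 175 · 162 · 180 · 58 ≡ 106 (mod 199).
So s = 106; s⁻¹ ≡ 92 (mod 199).
m = c₂ · s⁻¹ mod 199 = 184 · 92 mod 199 = 13.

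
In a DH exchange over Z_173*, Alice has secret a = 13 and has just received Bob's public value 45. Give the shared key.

32

Shared key K = 45^13 mod 173.
45^1 ≡ 45 (mod 173)
45^2 = (45^1)^2 ≡ 45^2 = 2025 ≡ 122 (mod 173)
45^4 = (45^2)^2 ≡ 122^2 = 14884 ≡ 6 (mod 173)
45^8 = (45^4)^2 ≡ 6^2 = 36 ≡ 36 (mod 173)
45^13 = 45^8 · 45^4 · 45^1 ≡ 36 · 6 · 45 ≡ 32 (mod 173).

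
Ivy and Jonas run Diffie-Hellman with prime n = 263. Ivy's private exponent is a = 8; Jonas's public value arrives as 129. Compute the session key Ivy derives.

Shared key K = 129^8 mod 263.
129^1 ≡ 129 (mod 263)
129^2 = (129^1)^2 ≡ 129^2 = 16641 ≡ 72 (mod 263)
129^4 = (129^2)^2 ≡ 72^2 = 5184 ≡ 187 (mod 263)
129^8 = (129^4)^2 ≡ 187^2 = 34969 ≡ 253 (mod 263)

253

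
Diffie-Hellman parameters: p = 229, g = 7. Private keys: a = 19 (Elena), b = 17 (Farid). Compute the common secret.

Farid sends B = g^b mod p = 7^17 mod 229.
7^1 ≡ 7 (mod 229)
7^2 = (7^1)^2 ≡ 7^2 = 49 ≡ 49 (mod 229)
7^4 = (7^2)^2 ≡ 49^2 = 2401 ≡ 111 (mod 229)
7^8 = (7^4)^2 ≡ 111^2 = 12321 ≡ 184 (mod 229)
7^16 = (7^8)^2 ≡ 184^2 = 33856 ≡ 193 (mod 229)
7^17 = 7^16 · 7^1 ≡ 193 · 7 ≡ 206 (mod 229).
So B = 206. Elena then computes K = B^a mod p = 206^19 mod 229.
206^1 ≡ 206 (mod 229)
206^2 = (206^1)^2 ≡ 206^2 = 42436 ≡ 71 (mod 229)
206^4 = (206^2)^2 ≡ 71^2 = 5041 ≡ 3 (mod 229)
206^8 = (206^4)^2 ≡ 3^2 = 9 ≡ 9 (mod 229)
206^16 = (206^8)^2 ≡ 9^2 = 81 ≡ 81 (mod 229)
206^19 = 206^16 · 206^2 · 206^1 ≡ 81 · 71 · 206 ≡ 89 (mod 229).

89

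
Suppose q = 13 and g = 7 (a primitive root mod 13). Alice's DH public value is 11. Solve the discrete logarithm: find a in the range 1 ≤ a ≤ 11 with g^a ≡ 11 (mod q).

5

Try successive powers of 7 modulo 13:
7^1 ≡ 7
7^2 ≡ 10
7^3 ≡ 5
7^4 ≡ 9
7^5 ≡ 11
Found: a = 5.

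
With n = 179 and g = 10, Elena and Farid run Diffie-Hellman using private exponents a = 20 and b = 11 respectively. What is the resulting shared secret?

Farid sends B = g^b mod n = 10^11 mod 179.
10^1 ≡ 10 (mod 179)
10^2 = (10^1)^2 ≡ 10^2 = 100 ≡ 100 (mod 179)
10^4 = (10^2)^2 ≡ 100^2 = 10000 ≡ 155 (mod 179)
10^8 = (10^4)^2 ≡ 155^2 = 24025 ≡ 39 (mod 179)
10^11 = 10^8 · 10^2 · 10^1 ≡ 39 · 100 · 10 ≡ 157 (mod 179).
So B = 157. Elena then computes K = B^a mod n = 157^20 mod 179.
157^1 ≡ 157 (mod 179)
157^2 = (157^1)^2 ≡ 157^2 = 24649 ≡ 126 (mod 179)
157^4 = (157^2)^2 ≡ 126^2 = 15876 ≡ 124 (mod 179)
157^8 = (157^4)^2 ≡ 124^2 = 15376 ≡ 161 (mod 179)
157^16 = (157^8)^2 ≡ 161^2 = 25921 ≡ 145 (mod 179)
157^20 = 157^16 · 157^4 ≡ 145 · 124 ≡ 80 (mod 179).

80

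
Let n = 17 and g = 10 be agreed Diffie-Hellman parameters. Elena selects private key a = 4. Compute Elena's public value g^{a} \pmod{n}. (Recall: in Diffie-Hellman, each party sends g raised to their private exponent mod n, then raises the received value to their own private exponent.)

4

Public value = 10^{4} \pmod{17}.
10^1 ≡ 10 (mod 17)
10^2 = (10^1)^2 ≡ 10^2 = 100 ≡ 15 (mod 17)
10^4 = (10^2)^2 ≡ 15^2 = 225 ≡ 4 (mod 17)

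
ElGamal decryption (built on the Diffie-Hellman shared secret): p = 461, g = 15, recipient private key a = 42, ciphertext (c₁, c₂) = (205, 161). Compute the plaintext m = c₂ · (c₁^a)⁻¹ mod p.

434

Shared mask s = c₁^a mod p = 205^42 mod 461.
205^1 ≡ 205 (mod 461)
205^2 = (205^1)^2 ≡ 205^2 = 42025 ≡ 74 (mod 461)
205^4 = (205^2)^2 ≡ 74^2 = 5476 ≡ 405 (mod 461)
205^8 = (205^4)^2 ≡ 405^2 = 164025 ≡ 370 (mod 461)
205^16 = (205^8)^2 ≡ 370^2 = 136900 ≡ 444 (mod 461)
205^32 = (205^16)^2 ≡ 444^2 = 197136 ≡ 289 (mod 461)
205^42 = 205^32 · 205^8 · 205^2 ≡ 289 · 370 · 74 ≡ 216 (mod 461).
So s = 216; s⁻¹ ≡ 143 (mod 461).
m = c₂ · s⁻¹ mod 461 = 161 · 143 mod 461 = 434.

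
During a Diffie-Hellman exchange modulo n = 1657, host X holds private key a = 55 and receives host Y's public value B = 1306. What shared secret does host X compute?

Shared key K = 1306^55 mod 1657.
1306^1 ≡ 1306 (mod 1657)
1306^2 = (1306^1)^2 ≡ 1306^2 = 1705636 ≡ 583 (mod 1657)
1306^4 = (1306^2)^2 ≡ 583^2 = 339889 ≡ 204 (mod 1657)
1306^8 = (1306^4)^2 ≡ 204^2 = 41616 ≡ 191 (mod 1657)
1306^16 = (1306^8)^2 ≡ 191^2 = 36481 ≡ 27 (mod 1657)
1306^32 = (1306^16)^2 ≡ 27^2 = 729 ≡ 729 (mod 1657)
1306^55 = 1306^32 · 1306^16 · 1306^4 · 1306^2 · 1306^1 ≡ 729 · 27 · 204 · 583 · 1306 ≡ 251 (mod 1657).

251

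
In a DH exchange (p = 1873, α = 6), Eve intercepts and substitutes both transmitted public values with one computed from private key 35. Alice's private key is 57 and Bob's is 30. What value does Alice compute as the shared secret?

Alice receives Eve's public value M = 6^35 mod 1873 instead of the honest one.
6^1 ≡ 6 (mod 1873)
6^2 = (6^1)^2 ≡ 6^2 = 36 ≡ 36 (mod 1873)
6^4 = (6^2)^2 ≡ 36^2 = 1296 ≡ 1296 (mod 1873)
6^8 = (6^4)^2 ≡ 1296^2 = 1679616 ≡ 1408 (mod 1873)
6^16 = (6^8)^2 ≡ 1408^2 = 1982464 ≡ 830 (mod 1873)
6^32 = (6^16)^2 ≡ 830^2 = 688900 ≡ 1509 (mod 1873)
6^35 = 6^32 · 6^2 · 6^1 ≡ 1509 · 36 · 6 ≡ 42 (mod 1873).
So M = 42. Alice computes K = M^57 mod 1873.
42^1 ≡ 42 (mod 1873)
42^2 = (42^1)^2 ≡ 42^2 = 1764 ≡ 1764 (mod 1873)
42^4 = (42^2)^2 ≡ 1764^2 = 3111696 ≡ 643 (mod 1873)
42^8 = (42^4)^2 ≡ 643^2 = 413449 ≡ 1389 (mod 1873)
42^16 = (42^8)^2 ≡ 1389^2 = 1929321 ≡ 131 (mod 1873)
42^32 = (42^16)^2 ≡ 131^2 = 17161 ≡ 304 (mod 1873)
42^57 = 42^32 · 42^16 · 42^8 · 42^1 ≡ 304 · 131 · 1389 · 42 ≡ 169 (mod 1873).

169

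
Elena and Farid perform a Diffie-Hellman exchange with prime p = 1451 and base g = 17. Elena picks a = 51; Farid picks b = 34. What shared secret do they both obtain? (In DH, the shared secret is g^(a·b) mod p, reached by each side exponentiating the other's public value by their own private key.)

484

Elena sends A = g^a mod p = 17^51 mod 1451.
17^1 ≡ 17 (mod 1451)
17^2 = (17^1)^2 ≡ 17^2 = 289 ≡ 289 (mod 1451)
17^4 = (17^2)^2 ≡ 289^2 = 83521 ≡ 814 (mod 1451)
17^8 = (17^4)^2 ≡ 814^2 = 662596 ≡ 940 (mod 1451)
17^16 = (17^8)^2 ≡ 940^2 = 883600 ≡ 1392 (mod 1451)
17^32 = (17^16)^2 ≡ 1392^2 = 1937664 ≡ 579 (mod 1451)
17^51 = 17^32 · 17^16 · 17^2 · 17^1 ≡ 579 · 1392 · 289 · 17 ≡ 1275 (mod 1451).
So A = 1275. Farid then computes K = A^b mod p = 1275^34 mod 1451.
1275^1 ≡ 1275 (mod 1451)
1275^2 = (1275^1)^2 ≡ 1275^2 = 1625625 ≡ 505 (mod 1451)
1275^4 = (1275^2)^2 ≡ 505^2 = 255025 ≡ 1100 (mod 1451)
1275^8 = (1275^4)^2 ≡ 1100^2 = 1210000 ≡ 1317 (mod 1451)
1275^16 = (1275^8)^2 ≡ 1317^2 = 1734489 ≡ 544 (mod 1451)
1275^32 = (1275^16)^2 ≡ 544^2 = 295936 ≡ 1383 (mod 1451)
1275^34 = 1275^32 · 1275^2 ≡ 1383 · 505 ≡ 484 (mod 1451).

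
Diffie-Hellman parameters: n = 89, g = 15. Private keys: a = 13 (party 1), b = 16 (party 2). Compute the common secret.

Party 2 sends B = g^b mod n = 15^16 mod 89.
15^1 ≡ 15 (mod 89)
15^2 = (15^1)^2 ≡ 15^2 = 225 ≡ 47 (mod 89)
15^4 = (15^2)^2 ≡ 47^2 = 2209 ≡ 73 (mod 89)
15^8 = (15^4)^2 ≡ 73^2 = 5329 ≡ 78 (mod 89)
15^16 = (15^8)^2 ≡ 78^2 = 6084 ≡ 32 (mod 89)
So B = 32. Party 1 then computes K = B^a mod n = 32^13 mod 89.
32^1 ≡ 32 (mod 89)
32^2 = (32^1)^2 ≡ 32^2 = 1024 ≡ 45 (mod 89)
32^4 = (32^2)^2 ≡ 45^2 = 2025 ≡ 67 (mod 89)
32^8 = (32^4)^2 ≡ 67^2 = 4489 ≡ 39 (mod 89)
32^13 = 32^8 · 32^4 · 32^1 ≡ 39 · 67 · 32 ≡ 45 (mod 89).

45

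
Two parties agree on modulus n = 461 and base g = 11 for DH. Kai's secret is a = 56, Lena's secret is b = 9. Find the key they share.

397

Kai sends A = g^a mod n = 11^56 mod 461.
11^1 ≡ 11 (mod 461)
11^2 = (11^1)^2 ≡ 11^2 = 121 ≡ 121 (mod 461)
11^4 = (11^2)^2 ≡ 121^2 = 14641 ≡ 350 (mod 461)
11^8 = (11^4)^2 ≡ 350^2 = 122500 ≡ 335 (mod 461)
11^16 = (11^8)^2 ≡ 335^2 = 112225 ≡ 202 (mod 461)
11^32 = (11^16)^2 ≡ 202^2 = 40804 ≡ 236 (mod 461)
11^56 = 11^32 · 11^16 · 11^8 ≡ 236 · 202 · 335 ≡ 158 (mod 461).
So A = 158. Lena then computes K = A^b mod n = 158^9 mod 461.
158^1 ≡ 158 (mod 461)
158^2 = (158^1)^2 ≡ 158^2 = 24964 ≡ 70 (mod 461)
158^4 = (158^2)^2 ≡ 70^2 = 4900 ≡ 290 (mod 461)
158^8 = (158^4)^2 ≡ 290^2 = 84100 ≡ 198 (mod 461)
158^9 = 158^8 · 158^1 ≡ 198 · 158 ≡ 397 (mod 461).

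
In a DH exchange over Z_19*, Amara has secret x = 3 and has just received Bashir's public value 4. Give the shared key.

7

Shared key K = 4^3 mod 19.
4^1 ≡ 4 (mod 19)
4^2 = (4^1)^2 ≡ 4^2 = 16 ≡ 16 (mod 19)
4^3 = 4^2 · 4^1 ≡ 16 · 4 ≡ 7 (mod 19).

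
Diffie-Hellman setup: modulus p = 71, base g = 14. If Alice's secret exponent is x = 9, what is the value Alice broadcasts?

66

Public value = 14^9 mod 71.
14^1 ≡ 14 (mod 71)
14^2 = (14^1)^2 ≡ 14^2 = 196 ≡ 54 (mod 71)
14^4 = (14^2)^2 ≡ 54^2 = 2916 ≡ 5 (mod 71)
14^8 = (14^4)^2 ≡ 5^2 = 25 ≡ 25 (mod 71)
14^9 = 14^8 · 14^1 ≡ 25 · 14 ≡ 66 (mod 71).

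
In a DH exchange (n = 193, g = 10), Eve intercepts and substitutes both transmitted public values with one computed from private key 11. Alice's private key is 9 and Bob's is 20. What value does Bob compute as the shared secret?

131

Bob receives Eve's public value M = 10^11 mod 193 instead of the honest one.
10^1 ≡ 10 (mod 193)
10^2 = (10^1)^2 ≡ 10^2 = 100 ≡ 100 (mod 193)
10^4 = (10^2)^2 ≡ 100^2 = 10000 ≡ 157 (mod 193)
10^8 = (10^4)^2 ≡ 157^2 = 24649 ≡ 138 (mod 193)
10^11 = 10^8 · 10^2 · 10^1 ≡ 138 · 100 · 10 ≡ 5 (mod 193).
So M = 5. Bob computes K = M^20 mod 193.
5^1 ≡ 5 (mod 193)
5^2 = (5^1)^2 ≡ 5^2 = 25 ≡ 25 (mod 193)
5^4 = (5^2)^2 ≡ 25^2 = 625 ≡ 46 (mod 193)
5^8 = (5^4)^2 ≡ 46^2 = 2116 ≡ 186 (mod 193)
5^16 = (5^8)^2 ≡ 186^2 = 34596 ≡ 49 (mod 193)
5^20 = 5^16 · 5^4 ≡ 49 · 46 ≡ 131 (mod 193).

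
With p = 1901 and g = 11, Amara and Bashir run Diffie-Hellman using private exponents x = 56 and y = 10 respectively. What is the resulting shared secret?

1569

Amara sends A = g^x mod p = 11^56 mod 1901.
11^1 ≡ 11 (mod 1901)
11^2 = (11^1)^2 ≡ 11^2 = 121 ≡ 121 (mod 1901)
11^4 = (11^2)^2 ≡ 121^2 = 14641 ≡ 1334 (mod 1901)
11^8 = (11^4)^2 ≡ 1334^2 = 1779556 ≡ 220 (mod 1901)
11^16 = (11^8)^2 ≡ 220^2 = 48400 ≡ 875 (mod 1901)
11^32 = (11^16)^2 ≡ 875^2 = 765625 ≡ 1423 (mod 1901)
11^56 = 11^32 · 11^16 · 11^8 ≡ 1423 · 875 · 220 ≡ 1004 (mod 1901).
So A = 1004. Bashir then computes K = A^y mod p = 1004^10 mod 1901.
1004^1 ≡ 1004 (mod 1901)
1004^2 = (1004^1)^2 ≡ 1004^2 = 1008016 ≡ 486 (mod 1901)
1004^4 = (1004^2)^2 ≡ 486^2 = 236196 ≡ 472 (mod 1901)
1004^8 = (1004^4)^2 ≡ 472^2 = 222784 ≡ 367 (mod 1901)
1004^10 = 1004^8 · 1004^2 ≡ 367 · 486 ≡ 1569 (mod 1901).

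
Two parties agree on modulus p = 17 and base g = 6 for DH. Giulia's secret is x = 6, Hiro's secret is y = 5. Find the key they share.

Hiro sends B = g^y mod p = 6^5 mod 17.
6^1 ≡ 6 (mod 17)
6^2 = (6^1)^2 ≡ 6^2 = 36 ≡ 2 (mod 17)
6^4 = (6^2)^2 ≡ 2^2 = 4 ≡ 4 (mod 17)
6^5 = 6^4 · 6^1 ≡ 4 · 6 ≡ 7 (mod 17).
So B = 7. Giulia then computes K = B^x mod p = 7^6 mod 17.
7^1 ≡ 7 (mod 17)
7^2 = (7^1)^2 ≡ 7^2 = 49 ≡ 15 (mod 17)
7^4 = (7^2)^2 ≡ 15^2 = 225 ≡ 4 (mod 17)
7^6 = 7^4 · 7^2 ≡ 4 · 15 ≡ 9 (mod 17).

9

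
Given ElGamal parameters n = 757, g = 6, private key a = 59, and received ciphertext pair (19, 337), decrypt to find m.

Shared mask s = c₁^a mod n = 19^59 mod 757.
19^1 ≡ 19 (mod 757)
19^2 = (19^1)^2 ≡ 19^2 = 361 ≡ 361 (mod 757)
19^4 = (19^2)^2 ≡ 361^2 = 130321 ≡ 117 (mod 757)
19^8 = (19^4)^2 ≡ 117^2 = 13689 ≡ 63 (mod 757)
19^16 = (19^8)^2 ≡ 63^2 = 3969 ≡ 184 (mod 757)
19^32 = (19^16)^2 ≡ 184^2 = 33856 ≡ 548 (mod 757)
19^59 = 19^32 · 19^16 · 19^8 · 19^2 · 19^1 ≡ 548 · 184 · 63 · 361 · 19 ≡ 52 (mod 757).
So s = 52; s⁻¹ ≡ 626 (mod 757).
m = c₂ · s⁻¹ mod 757 = 337 · 626 mod 757 = 516.

516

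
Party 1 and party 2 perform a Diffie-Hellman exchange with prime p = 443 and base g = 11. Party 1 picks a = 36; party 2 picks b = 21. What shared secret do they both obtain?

51

Party 1 sends A = g^a mod p = 11^36 mod 443.
11^1 ≡ 11 (mod 443)
11^2 = (11^1)^2 ≡ 11^2 = 121 ≡ 121 (mod 443)
11^4 = (11^2)^2 ≡ 121^2 = 14641 ≡ 22 (mod 443)
11^8 = (11^4)^2 ≡ 22^2 = 484 ≡ 41 (mod 443)
11^16 = (11^8)^2 ≡ 41^2 = 1681 ≡ 352 (mod 443)
11^32 = (11^16)^2 ≡ 352^2 = 123904 ≡ 307 (mod 443)
11^36 = 11^32 · 11^4 ≡ 307 · 22 ≡ 109 (mod 443).
So A = 109. Party 2 then computes K = A^b mod p = 109^21 mod 443.
109^1 ≡ 109 (mod 443)
109^2 = (109^1)^2 ≡ 109^2 = 11881 ≡ 363 (mod 443)
109^4 = (109^2)^2 ≡ 363^2 = 131769 ≡ 198 (mod 443)
109^8 = (109^4)^2 ≡ 198^2 = 39204 ≡ 220 (mod 443)
109^16 = (109^8)^2 ≡ 220^2 = 48400 ≡ 113 (mod 443)
109^21 = 109^16 · 109^4 · 109^1 ≡ 113 · 198 · 109 ≡ 51 (mod 443).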